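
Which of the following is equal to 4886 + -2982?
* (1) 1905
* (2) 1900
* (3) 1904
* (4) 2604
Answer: 3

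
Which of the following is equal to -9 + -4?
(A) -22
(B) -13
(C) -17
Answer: B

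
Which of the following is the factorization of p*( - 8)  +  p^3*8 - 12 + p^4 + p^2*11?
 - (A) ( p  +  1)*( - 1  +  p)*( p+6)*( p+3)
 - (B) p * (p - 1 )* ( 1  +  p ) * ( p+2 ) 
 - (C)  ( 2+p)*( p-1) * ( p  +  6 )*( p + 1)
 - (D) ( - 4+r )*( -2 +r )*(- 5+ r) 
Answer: C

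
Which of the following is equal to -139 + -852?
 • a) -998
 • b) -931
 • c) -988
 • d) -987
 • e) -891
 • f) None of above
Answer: f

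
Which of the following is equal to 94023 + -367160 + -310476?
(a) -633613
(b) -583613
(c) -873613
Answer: b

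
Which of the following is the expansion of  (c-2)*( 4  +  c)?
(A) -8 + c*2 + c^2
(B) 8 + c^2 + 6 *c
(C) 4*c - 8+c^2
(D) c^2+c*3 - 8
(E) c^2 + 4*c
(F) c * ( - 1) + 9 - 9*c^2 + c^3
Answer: A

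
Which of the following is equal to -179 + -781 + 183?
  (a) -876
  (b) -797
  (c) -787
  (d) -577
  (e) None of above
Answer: e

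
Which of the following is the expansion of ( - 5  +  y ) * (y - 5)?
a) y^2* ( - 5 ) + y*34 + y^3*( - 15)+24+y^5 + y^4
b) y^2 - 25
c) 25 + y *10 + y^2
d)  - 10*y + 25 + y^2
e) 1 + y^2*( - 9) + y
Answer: d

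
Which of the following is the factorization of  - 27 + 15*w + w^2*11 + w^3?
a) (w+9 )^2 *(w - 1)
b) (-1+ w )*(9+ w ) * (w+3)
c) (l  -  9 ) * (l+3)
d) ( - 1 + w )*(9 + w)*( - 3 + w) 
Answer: b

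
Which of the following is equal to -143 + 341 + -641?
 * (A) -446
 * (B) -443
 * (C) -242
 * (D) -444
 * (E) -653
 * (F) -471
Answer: B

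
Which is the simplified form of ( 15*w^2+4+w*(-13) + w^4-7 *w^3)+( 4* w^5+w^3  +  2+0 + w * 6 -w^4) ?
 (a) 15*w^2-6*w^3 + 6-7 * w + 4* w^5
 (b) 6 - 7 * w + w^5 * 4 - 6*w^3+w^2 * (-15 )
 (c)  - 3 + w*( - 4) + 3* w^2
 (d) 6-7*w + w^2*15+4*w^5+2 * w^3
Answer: a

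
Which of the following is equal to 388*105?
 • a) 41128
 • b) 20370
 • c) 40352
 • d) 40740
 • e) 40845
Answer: d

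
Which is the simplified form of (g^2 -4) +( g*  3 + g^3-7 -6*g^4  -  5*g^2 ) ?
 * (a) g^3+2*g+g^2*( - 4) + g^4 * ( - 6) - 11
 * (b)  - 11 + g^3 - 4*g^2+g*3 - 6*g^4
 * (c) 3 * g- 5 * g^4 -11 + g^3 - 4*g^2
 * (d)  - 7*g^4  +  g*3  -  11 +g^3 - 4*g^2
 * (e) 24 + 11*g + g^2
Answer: b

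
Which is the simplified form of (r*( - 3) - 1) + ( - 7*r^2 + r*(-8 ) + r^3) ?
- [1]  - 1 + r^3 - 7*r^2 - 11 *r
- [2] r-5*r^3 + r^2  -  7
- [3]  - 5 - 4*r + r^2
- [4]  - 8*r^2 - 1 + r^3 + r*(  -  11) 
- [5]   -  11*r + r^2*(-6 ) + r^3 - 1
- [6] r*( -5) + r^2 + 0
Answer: 1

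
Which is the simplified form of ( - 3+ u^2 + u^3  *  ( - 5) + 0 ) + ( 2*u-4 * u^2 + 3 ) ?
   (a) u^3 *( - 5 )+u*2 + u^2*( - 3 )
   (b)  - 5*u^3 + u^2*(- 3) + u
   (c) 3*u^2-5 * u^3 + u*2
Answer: a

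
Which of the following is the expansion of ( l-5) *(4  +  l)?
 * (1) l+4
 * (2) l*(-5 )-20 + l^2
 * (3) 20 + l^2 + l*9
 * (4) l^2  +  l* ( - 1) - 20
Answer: 4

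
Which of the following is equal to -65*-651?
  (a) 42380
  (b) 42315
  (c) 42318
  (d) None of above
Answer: b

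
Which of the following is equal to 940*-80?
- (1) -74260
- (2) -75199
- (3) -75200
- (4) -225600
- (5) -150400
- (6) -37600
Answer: 3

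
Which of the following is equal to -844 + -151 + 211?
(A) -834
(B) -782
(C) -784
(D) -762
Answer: C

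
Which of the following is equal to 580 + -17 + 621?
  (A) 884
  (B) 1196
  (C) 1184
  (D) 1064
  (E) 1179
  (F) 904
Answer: C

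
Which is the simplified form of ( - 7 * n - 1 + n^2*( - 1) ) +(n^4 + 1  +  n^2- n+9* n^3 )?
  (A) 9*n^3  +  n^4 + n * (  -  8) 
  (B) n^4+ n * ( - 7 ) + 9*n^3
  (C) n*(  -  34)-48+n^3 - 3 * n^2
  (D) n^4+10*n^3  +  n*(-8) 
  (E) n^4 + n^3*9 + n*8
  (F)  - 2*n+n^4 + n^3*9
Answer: A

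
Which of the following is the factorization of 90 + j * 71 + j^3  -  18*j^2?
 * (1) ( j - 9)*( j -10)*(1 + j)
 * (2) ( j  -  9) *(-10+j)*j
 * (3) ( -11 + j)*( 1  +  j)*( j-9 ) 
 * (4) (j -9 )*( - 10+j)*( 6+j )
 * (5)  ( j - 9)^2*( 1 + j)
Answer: 1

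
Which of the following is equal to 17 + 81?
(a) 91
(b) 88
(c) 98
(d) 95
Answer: c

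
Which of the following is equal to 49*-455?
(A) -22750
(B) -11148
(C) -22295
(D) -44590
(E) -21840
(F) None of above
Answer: C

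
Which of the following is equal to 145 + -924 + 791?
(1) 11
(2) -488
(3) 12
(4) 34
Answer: 3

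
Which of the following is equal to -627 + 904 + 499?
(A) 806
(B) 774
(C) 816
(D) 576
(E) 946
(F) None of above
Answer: F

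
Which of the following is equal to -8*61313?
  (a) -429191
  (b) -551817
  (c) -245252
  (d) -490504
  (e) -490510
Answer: d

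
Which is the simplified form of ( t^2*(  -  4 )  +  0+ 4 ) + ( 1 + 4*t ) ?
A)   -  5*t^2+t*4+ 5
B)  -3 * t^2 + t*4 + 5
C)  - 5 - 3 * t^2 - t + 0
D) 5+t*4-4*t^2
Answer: D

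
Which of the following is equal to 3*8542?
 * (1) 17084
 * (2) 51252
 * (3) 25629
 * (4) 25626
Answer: 4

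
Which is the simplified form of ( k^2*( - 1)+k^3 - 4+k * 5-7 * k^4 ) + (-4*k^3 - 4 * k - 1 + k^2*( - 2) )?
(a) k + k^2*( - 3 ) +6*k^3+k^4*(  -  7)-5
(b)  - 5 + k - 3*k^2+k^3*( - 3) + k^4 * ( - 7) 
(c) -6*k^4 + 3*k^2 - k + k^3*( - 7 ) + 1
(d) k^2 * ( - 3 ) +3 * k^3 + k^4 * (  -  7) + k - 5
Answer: b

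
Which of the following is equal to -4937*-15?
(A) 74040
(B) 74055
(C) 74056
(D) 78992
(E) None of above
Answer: B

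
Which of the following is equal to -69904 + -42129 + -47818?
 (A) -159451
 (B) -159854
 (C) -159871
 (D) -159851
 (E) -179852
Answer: D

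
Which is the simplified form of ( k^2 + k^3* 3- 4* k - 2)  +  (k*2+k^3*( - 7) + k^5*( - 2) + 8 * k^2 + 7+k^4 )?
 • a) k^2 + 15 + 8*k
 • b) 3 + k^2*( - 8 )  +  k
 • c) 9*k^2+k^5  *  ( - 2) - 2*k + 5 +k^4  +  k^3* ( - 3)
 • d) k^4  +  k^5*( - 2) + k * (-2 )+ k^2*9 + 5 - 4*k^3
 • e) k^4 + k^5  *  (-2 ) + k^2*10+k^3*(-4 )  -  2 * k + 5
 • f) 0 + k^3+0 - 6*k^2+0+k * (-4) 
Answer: d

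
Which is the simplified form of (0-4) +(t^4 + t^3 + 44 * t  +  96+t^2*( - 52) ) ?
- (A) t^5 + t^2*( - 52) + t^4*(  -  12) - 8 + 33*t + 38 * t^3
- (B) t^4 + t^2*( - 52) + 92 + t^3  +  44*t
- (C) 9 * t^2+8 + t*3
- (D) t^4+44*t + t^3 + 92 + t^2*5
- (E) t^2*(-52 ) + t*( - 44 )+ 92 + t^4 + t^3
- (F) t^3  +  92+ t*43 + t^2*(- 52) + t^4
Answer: B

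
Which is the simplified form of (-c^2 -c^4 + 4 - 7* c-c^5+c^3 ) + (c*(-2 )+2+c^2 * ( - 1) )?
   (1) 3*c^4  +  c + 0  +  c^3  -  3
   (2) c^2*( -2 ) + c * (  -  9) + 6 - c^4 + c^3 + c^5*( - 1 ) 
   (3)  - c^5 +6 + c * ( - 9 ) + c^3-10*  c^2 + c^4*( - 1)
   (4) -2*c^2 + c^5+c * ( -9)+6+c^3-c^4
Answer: 2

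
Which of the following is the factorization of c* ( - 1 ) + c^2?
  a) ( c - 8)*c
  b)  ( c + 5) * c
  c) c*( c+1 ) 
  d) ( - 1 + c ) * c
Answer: d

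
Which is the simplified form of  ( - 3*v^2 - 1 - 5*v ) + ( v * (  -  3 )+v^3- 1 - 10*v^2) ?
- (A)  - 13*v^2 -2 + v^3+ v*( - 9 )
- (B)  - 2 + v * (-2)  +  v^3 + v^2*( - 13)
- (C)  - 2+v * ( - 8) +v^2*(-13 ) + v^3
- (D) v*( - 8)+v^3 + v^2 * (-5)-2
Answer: C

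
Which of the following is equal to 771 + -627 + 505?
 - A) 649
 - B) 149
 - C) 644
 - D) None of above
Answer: A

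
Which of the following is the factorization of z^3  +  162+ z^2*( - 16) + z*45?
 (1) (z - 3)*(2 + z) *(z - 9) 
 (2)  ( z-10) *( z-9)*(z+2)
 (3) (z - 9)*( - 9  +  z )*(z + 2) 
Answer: 3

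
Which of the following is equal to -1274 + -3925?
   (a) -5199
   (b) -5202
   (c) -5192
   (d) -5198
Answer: a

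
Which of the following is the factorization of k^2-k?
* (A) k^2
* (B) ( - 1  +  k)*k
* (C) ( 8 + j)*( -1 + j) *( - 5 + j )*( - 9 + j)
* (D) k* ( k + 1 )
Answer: B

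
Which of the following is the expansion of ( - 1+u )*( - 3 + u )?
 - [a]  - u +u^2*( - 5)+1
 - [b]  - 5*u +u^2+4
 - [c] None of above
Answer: c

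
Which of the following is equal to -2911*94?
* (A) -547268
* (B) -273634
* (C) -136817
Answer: B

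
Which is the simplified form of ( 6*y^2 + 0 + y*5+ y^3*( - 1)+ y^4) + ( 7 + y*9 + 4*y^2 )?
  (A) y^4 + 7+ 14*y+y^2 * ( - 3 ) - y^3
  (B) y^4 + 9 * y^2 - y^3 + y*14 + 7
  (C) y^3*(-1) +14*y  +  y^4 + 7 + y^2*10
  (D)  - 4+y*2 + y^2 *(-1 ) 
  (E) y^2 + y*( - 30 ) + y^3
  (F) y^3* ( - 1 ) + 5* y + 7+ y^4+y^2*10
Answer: C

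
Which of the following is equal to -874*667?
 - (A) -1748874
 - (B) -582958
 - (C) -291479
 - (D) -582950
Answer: B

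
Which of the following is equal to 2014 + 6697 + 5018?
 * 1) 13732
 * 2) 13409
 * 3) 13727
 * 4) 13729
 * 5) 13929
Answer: 4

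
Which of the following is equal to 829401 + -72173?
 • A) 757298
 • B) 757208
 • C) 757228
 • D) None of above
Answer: C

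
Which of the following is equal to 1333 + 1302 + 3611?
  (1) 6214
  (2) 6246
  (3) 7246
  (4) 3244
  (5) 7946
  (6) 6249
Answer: 2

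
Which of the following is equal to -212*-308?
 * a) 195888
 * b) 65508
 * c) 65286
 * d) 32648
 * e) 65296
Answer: e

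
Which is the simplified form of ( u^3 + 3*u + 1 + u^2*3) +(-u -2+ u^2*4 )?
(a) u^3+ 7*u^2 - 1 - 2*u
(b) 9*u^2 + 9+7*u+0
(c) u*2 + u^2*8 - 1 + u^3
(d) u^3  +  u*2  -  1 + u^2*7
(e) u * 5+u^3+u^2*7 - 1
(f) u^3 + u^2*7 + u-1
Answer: d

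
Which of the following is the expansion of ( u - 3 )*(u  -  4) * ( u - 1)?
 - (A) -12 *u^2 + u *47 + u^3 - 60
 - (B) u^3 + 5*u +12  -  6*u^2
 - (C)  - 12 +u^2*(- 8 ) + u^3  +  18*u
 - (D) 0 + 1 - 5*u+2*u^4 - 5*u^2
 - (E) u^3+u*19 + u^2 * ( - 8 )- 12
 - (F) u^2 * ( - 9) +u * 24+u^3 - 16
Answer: E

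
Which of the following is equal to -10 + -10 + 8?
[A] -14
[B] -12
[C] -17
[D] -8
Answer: B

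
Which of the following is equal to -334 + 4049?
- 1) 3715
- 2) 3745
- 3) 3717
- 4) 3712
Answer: 1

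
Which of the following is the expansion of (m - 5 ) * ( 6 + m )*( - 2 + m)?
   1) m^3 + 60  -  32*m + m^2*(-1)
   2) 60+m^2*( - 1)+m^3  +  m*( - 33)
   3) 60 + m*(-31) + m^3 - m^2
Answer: 1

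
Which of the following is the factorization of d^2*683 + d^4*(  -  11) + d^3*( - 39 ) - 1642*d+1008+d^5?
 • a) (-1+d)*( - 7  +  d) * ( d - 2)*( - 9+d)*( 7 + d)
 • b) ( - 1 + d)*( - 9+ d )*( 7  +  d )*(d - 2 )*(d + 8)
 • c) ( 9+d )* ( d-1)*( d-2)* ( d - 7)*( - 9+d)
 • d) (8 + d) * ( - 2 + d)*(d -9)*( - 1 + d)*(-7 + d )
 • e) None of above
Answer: d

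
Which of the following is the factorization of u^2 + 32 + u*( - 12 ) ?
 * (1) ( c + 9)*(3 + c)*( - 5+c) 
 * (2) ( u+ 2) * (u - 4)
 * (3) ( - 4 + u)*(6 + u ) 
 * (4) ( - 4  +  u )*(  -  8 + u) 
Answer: 4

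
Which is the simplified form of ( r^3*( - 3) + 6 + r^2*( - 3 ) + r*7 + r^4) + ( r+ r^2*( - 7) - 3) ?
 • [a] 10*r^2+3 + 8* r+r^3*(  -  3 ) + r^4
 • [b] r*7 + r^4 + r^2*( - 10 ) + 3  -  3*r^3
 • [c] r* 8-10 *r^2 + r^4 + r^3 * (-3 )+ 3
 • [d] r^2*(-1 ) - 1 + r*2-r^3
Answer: c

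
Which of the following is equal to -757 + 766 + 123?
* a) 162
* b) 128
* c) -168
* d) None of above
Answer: d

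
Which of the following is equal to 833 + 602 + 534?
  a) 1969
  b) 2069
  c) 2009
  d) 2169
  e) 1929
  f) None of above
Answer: a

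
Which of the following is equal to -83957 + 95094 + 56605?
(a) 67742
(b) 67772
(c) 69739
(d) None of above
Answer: a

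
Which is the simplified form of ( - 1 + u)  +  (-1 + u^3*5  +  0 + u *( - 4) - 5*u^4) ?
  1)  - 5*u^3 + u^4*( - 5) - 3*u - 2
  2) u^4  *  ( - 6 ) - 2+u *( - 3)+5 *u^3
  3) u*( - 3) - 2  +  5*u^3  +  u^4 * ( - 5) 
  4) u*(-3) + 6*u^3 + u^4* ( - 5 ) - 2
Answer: 3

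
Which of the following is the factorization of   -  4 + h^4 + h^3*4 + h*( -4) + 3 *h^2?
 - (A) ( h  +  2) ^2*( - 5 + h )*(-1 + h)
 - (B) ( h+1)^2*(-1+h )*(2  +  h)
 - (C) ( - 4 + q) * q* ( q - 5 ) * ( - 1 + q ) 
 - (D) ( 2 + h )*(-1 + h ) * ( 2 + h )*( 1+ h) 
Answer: D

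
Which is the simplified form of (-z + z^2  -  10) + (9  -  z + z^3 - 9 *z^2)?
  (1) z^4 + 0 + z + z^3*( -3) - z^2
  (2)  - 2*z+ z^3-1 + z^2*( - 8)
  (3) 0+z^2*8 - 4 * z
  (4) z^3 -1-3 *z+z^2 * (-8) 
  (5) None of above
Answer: 2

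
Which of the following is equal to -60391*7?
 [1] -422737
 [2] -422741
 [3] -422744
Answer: 1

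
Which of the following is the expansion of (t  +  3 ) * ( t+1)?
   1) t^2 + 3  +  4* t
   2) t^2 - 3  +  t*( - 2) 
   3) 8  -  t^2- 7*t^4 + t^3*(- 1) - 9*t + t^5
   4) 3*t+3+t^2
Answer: 1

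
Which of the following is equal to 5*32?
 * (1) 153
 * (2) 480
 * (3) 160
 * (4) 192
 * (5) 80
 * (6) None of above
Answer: 3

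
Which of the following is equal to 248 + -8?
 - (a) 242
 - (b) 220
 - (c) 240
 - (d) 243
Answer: c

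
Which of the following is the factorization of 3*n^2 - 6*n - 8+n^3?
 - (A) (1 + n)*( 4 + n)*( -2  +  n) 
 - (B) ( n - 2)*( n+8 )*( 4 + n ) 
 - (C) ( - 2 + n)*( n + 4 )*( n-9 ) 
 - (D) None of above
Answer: A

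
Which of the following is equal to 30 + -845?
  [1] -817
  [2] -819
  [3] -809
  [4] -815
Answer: 4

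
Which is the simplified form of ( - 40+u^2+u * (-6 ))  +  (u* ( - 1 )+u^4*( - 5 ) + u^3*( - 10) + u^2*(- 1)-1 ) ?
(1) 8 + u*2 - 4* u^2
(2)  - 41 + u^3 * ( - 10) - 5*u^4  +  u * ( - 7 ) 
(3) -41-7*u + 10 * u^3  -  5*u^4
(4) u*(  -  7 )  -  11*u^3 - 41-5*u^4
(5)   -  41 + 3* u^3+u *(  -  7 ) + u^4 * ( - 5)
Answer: 2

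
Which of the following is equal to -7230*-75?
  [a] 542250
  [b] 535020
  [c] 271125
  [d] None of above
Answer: a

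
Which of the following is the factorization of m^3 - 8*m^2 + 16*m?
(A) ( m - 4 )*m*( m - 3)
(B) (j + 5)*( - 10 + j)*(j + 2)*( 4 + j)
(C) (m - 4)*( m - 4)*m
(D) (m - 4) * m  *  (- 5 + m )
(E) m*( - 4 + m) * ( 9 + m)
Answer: C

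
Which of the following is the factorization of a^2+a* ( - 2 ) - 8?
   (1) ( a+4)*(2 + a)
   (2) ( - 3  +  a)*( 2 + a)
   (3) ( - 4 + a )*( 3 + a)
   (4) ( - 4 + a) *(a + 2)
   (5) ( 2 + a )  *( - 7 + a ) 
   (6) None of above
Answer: 4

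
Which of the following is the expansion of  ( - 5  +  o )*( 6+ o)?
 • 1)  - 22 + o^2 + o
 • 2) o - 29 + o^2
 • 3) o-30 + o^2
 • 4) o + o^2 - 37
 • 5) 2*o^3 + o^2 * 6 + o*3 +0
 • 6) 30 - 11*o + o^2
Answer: 3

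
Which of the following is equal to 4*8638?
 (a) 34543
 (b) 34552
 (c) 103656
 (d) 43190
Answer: b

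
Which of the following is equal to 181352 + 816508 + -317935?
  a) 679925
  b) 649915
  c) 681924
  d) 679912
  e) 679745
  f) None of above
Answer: a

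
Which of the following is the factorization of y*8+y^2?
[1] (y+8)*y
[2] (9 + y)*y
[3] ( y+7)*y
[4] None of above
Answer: 1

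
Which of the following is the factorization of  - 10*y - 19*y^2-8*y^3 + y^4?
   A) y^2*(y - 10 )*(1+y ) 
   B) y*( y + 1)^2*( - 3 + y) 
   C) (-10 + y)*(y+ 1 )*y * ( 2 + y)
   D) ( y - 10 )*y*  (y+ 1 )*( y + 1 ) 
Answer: D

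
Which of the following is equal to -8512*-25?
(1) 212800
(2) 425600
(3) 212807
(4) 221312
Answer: 1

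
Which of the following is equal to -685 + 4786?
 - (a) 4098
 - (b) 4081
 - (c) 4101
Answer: c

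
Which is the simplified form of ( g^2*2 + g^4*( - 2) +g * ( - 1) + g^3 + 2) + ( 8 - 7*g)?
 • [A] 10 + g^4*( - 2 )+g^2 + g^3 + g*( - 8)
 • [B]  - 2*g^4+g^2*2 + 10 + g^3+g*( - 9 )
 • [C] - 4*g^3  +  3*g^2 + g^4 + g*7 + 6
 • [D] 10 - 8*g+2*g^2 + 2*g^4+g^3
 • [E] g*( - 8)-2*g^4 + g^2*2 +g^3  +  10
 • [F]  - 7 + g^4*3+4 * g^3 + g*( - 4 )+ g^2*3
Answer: E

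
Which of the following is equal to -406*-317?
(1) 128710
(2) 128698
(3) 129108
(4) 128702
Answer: 4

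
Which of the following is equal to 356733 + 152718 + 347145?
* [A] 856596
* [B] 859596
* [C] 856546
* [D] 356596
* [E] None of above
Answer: A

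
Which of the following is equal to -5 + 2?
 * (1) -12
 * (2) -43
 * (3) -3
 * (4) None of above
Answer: 3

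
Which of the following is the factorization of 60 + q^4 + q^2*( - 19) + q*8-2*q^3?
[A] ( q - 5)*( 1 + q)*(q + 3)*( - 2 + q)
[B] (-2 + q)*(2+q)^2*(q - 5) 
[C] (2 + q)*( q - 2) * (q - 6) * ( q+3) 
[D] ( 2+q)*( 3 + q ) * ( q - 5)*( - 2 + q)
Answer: D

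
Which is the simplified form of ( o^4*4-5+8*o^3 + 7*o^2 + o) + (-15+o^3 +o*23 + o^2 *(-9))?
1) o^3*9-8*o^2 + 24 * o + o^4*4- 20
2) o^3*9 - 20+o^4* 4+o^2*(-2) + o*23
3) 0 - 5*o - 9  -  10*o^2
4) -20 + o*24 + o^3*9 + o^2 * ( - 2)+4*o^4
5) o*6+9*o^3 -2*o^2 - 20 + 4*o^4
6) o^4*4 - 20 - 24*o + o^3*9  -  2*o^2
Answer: 4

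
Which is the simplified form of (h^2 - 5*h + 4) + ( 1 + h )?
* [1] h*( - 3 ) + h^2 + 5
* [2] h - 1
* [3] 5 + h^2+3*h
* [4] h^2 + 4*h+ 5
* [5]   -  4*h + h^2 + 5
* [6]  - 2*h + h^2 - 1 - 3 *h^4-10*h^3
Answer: 5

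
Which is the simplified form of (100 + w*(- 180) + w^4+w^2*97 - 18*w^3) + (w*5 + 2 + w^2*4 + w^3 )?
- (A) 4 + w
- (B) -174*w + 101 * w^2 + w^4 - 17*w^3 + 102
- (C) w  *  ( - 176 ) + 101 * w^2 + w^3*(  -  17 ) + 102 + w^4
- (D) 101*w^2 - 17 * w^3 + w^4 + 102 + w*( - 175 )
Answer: D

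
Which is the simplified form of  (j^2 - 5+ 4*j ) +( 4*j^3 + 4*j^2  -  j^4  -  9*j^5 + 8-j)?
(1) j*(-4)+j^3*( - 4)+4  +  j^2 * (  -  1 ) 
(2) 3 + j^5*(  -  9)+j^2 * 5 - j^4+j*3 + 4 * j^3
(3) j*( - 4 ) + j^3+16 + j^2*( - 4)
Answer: 2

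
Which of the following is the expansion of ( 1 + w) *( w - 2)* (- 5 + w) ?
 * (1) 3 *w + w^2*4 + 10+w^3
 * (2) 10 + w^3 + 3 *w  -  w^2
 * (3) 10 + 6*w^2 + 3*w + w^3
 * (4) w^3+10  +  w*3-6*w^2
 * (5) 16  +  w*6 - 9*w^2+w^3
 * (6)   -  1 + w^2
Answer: 4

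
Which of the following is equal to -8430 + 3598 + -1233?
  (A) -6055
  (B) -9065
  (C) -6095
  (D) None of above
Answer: D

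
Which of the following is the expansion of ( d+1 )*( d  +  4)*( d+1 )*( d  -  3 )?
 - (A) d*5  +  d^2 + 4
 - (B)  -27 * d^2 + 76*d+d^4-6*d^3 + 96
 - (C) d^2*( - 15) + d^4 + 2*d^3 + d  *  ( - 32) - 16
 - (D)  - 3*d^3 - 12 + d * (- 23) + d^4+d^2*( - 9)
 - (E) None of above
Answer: E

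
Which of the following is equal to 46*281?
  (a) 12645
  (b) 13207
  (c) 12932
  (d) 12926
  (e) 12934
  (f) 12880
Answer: d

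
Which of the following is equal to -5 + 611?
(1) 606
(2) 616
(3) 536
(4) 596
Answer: 1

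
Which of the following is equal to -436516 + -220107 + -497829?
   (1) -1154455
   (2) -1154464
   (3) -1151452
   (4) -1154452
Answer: 4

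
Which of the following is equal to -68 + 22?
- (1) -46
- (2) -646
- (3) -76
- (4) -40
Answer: 1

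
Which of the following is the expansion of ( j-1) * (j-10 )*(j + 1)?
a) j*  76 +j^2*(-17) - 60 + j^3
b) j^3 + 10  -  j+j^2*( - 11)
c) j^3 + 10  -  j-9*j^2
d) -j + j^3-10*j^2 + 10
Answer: d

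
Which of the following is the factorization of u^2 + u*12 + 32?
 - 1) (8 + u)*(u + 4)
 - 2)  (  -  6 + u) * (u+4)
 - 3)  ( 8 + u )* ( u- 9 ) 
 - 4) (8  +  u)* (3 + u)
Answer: 1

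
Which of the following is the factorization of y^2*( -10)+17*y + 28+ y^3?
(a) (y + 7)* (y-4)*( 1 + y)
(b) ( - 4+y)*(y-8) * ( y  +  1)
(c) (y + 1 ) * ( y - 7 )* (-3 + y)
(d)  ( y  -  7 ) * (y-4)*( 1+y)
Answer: d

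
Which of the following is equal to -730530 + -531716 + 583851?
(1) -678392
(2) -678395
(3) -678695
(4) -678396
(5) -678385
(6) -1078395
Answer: 2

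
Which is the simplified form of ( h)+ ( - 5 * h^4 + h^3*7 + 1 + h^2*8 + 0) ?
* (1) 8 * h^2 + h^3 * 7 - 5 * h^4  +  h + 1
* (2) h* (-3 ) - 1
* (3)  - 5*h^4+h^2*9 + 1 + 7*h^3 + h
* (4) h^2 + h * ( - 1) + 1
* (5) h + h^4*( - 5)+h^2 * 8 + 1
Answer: 1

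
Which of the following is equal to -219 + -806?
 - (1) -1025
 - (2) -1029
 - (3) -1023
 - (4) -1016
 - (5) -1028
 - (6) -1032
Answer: 1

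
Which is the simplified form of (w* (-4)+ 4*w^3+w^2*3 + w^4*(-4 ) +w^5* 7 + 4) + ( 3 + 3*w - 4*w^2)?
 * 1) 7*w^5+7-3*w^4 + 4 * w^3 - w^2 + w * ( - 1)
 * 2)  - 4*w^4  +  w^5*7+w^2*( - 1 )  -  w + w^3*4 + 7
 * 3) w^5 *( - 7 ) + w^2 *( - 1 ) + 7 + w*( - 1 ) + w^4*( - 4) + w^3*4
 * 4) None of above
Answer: 2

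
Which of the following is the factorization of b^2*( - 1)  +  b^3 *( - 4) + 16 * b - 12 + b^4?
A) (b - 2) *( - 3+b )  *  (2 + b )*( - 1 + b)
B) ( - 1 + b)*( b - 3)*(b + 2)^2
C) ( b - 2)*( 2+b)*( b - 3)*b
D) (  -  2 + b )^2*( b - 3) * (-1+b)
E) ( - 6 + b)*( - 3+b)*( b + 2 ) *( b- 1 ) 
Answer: A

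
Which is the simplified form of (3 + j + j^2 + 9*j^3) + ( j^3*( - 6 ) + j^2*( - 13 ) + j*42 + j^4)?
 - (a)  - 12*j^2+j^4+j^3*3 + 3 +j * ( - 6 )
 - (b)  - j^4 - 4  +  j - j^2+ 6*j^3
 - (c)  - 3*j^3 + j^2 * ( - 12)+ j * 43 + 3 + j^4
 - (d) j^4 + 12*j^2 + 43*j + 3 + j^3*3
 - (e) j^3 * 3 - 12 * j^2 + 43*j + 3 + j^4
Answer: e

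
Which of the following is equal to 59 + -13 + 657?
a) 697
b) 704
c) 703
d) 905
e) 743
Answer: c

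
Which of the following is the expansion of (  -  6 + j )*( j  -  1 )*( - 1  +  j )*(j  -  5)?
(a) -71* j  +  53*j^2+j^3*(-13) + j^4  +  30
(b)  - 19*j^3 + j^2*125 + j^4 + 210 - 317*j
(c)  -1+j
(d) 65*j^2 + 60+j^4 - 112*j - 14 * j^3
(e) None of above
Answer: a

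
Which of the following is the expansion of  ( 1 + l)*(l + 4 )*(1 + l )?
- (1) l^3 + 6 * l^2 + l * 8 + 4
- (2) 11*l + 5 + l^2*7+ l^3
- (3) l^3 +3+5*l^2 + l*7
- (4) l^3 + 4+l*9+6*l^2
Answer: 4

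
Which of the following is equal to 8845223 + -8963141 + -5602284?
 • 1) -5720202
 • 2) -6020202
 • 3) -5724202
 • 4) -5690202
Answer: 1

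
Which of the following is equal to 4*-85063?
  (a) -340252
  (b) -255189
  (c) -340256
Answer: a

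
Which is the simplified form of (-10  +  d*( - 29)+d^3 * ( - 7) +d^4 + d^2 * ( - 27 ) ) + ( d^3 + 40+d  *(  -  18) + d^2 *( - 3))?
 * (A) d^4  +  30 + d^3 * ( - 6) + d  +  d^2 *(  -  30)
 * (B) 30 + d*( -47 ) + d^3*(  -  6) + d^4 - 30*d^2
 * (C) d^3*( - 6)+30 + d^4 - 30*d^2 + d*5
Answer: B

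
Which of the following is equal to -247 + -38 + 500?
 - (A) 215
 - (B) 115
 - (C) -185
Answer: A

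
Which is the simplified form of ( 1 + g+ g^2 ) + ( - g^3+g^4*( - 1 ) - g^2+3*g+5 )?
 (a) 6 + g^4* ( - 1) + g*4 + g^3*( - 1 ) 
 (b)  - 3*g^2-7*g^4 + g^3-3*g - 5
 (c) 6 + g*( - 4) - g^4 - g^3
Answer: a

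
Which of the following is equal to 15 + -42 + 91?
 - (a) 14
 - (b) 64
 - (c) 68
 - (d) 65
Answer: b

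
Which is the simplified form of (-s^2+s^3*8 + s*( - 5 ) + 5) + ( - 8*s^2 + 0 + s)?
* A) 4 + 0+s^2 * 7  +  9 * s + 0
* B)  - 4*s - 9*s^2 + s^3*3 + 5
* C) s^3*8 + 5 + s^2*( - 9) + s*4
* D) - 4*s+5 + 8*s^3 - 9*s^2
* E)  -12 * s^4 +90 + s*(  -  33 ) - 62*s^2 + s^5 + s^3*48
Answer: D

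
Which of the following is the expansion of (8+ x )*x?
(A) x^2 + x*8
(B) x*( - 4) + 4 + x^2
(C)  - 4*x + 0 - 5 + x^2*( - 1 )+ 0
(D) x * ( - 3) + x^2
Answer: A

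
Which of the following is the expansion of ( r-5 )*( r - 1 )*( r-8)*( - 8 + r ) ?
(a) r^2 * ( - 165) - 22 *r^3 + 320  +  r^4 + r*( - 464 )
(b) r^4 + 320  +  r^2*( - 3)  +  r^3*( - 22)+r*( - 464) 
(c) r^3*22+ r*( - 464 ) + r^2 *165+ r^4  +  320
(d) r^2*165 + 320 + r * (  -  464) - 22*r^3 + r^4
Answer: d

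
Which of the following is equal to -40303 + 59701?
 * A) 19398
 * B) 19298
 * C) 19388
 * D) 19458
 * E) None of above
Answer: A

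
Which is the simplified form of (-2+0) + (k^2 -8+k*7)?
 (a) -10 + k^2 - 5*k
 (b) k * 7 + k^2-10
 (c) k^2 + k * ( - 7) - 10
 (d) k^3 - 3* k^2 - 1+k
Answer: b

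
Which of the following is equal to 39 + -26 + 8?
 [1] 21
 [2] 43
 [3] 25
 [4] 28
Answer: 1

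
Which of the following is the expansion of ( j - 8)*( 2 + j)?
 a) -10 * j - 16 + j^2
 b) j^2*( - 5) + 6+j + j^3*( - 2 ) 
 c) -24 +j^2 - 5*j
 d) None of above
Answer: d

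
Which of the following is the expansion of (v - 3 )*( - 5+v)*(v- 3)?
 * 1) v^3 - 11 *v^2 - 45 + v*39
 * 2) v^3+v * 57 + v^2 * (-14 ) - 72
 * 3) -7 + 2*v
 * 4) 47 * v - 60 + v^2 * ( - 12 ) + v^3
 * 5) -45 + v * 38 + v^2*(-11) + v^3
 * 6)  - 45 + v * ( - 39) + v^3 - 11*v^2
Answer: 1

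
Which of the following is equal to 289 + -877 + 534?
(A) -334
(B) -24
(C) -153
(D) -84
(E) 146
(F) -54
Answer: F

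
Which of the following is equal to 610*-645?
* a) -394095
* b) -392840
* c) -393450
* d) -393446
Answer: c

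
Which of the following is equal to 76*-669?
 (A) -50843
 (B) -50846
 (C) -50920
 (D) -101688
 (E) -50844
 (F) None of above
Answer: E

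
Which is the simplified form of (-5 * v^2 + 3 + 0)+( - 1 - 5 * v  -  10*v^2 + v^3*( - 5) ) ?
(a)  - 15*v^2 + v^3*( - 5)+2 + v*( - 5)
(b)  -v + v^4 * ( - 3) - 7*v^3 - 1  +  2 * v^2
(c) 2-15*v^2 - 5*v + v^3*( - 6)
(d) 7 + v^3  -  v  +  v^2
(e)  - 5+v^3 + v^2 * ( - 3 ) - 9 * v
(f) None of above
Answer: a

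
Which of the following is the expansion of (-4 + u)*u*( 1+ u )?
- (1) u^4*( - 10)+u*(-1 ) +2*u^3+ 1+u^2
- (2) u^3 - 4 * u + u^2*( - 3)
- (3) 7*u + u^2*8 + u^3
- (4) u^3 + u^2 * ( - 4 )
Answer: 2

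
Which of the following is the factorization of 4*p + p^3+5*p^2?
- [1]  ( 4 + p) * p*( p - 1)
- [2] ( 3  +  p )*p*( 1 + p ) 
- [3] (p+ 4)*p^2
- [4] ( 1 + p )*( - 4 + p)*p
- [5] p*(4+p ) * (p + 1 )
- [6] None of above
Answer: 5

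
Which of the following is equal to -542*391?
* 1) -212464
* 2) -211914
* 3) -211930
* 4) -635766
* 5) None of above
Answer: 5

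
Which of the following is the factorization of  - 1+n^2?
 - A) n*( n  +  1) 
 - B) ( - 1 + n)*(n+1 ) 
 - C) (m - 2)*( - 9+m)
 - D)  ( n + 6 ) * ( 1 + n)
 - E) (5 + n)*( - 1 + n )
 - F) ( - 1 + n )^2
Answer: B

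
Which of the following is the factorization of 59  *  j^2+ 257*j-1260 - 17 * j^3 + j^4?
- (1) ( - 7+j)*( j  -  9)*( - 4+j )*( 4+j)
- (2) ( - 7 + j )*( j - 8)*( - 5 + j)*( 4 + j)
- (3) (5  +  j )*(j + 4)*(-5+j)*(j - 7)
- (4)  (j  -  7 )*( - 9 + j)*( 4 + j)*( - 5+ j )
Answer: 4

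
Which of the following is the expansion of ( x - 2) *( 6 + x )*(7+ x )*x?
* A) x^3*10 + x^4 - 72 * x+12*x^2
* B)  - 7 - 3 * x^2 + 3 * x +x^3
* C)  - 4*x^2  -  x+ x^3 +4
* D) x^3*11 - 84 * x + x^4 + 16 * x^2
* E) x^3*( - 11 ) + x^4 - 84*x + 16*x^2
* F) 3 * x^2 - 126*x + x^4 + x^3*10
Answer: D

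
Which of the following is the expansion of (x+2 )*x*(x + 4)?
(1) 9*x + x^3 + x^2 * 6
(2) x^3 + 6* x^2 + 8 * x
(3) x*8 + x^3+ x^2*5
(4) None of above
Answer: 2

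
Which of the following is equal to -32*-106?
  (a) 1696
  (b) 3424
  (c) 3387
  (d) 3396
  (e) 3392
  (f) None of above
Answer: e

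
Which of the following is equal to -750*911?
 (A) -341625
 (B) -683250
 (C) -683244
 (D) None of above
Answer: B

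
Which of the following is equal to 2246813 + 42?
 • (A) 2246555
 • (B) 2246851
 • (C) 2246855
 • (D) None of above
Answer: C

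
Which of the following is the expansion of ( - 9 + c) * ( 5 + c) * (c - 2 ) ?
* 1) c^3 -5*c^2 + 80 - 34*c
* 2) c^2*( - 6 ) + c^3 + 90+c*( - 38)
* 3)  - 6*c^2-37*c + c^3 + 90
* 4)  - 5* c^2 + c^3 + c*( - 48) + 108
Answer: 3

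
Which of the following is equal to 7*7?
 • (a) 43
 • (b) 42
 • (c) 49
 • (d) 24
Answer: c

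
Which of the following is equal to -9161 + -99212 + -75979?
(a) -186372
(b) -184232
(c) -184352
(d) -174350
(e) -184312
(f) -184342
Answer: c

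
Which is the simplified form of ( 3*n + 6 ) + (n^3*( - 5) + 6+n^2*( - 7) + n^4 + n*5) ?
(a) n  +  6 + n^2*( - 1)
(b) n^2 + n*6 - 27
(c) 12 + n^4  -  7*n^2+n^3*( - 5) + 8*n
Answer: c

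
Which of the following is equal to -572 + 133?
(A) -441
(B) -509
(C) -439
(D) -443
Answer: C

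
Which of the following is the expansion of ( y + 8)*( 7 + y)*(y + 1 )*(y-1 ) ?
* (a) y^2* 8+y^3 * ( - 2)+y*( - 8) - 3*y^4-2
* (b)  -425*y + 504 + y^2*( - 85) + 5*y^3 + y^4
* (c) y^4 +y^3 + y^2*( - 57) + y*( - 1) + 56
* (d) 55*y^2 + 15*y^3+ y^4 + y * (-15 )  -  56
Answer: d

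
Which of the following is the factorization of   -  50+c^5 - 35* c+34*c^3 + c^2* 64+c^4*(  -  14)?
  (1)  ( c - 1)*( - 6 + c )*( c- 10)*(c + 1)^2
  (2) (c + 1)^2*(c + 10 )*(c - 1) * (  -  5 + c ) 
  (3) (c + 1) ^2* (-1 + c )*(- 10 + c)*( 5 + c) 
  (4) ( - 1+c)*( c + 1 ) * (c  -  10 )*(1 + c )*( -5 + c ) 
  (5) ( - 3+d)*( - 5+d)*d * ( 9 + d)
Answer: 4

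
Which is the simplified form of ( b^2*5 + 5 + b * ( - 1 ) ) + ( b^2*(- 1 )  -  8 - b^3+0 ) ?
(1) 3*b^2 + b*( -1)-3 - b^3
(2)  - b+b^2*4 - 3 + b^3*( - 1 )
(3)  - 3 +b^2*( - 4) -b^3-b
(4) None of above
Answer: 2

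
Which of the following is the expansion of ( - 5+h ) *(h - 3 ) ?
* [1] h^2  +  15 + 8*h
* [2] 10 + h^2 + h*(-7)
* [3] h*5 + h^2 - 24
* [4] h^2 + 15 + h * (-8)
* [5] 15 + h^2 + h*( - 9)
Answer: 4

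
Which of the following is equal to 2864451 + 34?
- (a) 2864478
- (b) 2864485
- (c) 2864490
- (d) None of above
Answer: b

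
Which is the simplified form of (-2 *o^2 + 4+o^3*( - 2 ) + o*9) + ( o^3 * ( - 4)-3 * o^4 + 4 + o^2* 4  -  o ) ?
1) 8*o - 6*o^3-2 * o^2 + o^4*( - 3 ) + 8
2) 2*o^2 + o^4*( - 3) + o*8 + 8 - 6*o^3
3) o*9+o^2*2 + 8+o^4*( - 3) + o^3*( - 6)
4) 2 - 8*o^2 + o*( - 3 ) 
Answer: 2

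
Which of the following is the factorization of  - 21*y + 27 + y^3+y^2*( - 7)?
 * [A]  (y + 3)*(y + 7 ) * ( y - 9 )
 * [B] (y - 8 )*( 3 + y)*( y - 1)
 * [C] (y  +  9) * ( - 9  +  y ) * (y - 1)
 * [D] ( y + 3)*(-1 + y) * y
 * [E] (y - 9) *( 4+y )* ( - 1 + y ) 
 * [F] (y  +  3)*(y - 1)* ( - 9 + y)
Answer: F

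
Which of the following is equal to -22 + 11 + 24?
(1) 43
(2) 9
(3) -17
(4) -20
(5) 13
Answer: 5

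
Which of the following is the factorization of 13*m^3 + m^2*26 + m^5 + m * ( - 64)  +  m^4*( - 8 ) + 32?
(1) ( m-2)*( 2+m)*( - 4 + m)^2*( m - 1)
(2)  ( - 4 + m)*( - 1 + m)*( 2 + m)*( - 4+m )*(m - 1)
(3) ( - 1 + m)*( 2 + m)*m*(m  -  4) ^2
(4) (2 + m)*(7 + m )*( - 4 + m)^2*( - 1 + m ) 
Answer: 2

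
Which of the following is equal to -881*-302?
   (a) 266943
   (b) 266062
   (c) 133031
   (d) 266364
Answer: b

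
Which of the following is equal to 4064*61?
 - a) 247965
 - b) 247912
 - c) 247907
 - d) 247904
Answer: d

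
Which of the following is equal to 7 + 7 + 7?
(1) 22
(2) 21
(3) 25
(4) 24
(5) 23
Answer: 2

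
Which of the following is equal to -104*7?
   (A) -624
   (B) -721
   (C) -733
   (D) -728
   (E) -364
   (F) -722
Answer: D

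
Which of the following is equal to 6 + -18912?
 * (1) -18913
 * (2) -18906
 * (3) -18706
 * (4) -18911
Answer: 2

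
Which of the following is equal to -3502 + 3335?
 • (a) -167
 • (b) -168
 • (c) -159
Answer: a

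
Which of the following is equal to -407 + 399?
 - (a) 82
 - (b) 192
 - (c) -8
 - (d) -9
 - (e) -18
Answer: c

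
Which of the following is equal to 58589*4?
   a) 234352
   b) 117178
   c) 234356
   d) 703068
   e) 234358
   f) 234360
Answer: c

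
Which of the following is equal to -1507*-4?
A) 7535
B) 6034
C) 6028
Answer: C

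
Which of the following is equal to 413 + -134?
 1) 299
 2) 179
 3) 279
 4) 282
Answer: 3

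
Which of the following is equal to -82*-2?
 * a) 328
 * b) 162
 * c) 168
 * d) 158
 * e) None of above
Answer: e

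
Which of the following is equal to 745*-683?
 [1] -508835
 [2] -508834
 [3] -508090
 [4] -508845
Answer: 1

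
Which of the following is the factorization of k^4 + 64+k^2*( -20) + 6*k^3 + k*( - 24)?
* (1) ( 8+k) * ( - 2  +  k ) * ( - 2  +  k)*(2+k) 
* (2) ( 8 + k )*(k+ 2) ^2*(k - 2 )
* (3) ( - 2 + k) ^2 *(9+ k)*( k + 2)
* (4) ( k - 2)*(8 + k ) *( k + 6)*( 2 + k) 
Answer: 1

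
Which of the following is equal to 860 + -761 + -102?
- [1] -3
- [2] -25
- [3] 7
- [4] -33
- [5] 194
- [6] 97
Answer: 1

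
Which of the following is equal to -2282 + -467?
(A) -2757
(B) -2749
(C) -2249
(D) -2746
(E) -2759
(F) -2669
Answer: B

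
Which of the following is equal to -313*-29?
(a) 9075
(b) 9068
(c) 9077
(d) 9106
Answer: c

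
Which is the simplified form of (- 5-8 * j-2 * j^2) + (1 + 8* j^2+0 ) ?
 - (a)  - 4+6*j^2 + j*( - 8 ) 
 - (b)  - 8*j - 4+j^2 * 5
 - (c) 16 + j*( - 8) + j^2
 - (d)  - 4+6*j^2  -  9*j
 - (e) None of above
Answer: a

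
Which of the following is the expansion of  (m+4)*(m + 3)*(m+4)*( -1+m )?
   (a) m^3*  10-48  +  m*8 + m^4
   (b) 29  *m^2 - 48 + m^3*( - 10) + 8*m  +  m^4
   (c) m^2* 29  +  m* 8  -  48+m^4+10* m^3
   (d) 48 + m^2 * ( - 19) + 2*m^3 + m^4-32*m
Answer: c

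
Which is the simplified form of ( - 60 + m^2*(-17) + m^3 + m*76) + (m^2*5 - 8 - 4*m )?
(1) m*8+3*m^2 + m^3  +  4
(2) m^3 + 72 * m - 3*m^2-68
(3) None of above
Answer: 3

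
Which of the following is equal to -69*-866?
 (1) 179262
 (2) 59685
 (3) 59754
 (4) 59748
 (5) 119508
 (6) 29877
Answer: 3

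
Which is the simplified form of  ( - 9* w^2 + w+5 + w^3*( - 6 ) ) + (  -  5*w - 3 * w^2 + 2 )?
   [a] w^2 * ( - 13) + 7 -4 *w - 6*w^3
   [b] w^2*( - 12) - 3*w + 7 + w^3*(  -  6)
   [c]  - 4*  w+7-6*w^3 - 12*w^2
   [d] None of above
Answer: c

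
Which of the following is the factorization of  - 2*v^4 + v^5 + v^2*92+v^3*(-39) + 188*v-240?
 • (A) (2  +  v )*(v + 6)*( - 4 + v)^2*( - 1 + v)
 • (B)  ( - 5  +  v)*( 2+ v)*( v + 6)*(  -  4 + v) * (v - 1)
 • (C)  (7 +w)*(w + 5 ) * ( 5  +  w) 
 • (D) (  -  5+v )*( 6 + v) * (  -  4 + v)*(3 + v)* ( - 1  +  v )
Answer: B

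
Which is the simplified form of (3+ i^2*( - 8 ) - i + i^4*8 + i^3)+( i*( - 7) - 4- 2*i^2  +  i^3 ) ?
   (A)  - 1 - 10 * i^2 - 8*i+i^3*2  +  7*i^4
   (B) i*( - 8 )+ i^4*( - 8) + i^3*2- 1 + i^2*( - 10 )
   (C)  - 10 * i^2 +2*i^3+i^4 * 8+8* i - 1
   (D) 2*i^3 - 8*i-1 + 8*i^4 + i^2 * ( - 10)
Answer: D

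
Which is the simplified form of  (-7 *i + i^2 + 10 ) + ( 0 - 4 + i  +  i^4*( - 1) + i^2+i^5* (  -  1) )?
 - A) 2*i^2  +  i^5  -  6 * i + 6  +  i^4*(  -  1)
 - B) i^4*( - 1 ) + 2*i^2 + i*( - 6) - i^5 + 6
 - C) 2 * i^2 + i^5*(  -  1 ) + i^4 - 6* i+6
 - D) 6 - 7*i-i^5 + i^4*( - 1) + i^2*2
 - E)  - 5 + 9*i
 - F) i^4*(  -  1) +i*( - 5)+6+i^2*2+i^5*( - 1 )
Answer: B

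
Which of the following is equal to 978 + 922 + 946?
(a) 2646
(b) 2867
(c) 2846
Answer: c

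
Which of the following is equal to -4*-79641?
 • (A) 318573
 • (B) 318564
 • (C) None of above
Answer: B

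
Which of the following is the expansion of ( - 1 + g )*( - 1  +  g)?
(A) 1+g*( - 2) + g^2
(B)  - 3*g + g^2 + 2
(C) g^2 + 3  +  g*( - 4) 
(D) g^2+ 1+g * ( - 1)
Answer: A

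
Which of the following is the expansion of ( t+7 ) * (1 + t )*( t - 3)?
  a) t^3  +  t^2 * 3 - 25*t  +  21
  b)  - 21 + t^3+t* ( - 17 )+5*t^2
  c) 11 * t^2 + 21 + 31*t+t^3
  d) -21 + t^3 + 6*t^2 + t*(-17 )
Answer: b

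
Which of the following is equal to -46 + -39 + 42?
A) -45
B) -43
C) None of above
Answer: B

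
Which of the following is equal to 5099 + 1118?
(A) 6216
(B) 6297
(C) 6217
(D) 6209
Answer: C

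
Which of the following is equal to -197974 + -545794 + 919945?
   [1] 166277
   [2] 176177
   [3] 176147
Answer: 2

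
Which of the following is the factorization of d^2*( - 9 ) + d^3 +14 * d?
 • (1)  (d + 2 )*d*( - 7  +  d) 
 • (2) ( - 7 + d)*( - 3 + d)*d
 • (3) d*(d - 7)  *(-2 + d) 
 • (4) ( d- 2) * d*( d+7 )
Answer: 3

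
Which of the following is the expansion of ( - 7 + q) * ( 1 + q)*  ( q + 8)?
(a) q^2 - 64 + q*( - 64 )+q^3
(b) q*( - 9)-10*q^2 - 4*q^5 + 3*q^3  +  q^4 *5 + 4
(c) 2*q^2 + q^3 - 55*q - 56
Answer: c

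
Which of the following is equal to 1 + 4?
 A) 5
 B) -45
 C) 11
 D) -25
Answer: A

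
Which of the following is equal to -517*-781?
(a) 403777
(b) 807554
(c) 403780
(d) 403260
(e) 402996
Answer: a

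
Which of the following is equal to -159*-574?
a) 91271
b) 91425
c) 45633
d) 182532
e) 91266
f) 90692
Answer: e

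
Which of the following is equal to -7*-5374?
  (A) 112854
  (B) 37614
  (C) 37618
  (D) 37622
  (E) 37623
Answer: C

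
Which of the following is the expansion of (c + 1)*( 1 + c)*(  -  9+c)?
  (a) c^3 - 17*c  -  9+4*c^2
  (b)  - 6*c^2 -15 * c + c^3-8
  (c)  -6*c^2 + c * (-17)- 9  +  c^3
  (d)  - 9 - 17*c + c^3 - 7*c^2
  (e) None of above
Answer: d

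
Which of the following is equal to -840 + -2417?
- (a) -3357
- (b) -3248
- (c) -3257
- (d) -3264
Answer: c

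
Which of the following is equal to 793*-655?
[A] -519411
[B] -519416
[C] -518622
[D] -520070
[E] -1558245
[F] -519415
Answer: F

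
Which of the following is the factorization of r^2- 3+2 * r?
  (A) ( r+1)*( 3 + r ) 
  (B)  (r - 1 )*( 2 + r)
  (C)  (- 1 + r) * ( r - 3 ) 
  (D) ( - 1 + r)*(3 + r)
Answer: D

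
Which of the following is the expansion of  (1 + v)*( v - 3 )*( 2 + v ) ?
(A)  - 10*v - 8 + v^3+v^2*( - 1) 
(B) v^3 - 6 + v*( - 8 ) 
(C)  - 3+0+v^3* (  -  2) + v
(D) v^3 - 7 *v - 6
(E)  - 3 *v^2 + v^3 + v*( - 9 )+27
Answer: D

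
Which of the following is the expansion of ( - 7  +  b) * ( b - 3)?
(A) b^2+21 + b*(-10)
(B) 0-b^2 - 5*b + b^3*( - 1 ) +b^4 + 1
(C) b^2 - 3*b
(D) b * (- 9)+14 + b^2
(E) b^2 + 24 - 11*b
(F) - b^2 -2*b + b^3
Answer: A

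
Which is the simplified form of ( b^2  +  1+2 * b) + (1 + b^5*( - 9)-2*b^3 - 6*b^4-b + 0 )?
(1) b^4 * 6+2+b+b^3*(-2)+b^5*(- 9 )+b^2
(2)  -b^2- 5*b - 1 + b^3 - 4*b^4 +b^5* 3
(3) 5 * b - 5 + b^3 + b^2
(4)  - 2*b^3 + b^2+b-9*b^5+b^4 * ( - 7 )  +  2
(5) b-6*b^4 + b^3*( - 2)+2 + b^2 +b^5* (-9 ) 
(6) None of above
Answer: 5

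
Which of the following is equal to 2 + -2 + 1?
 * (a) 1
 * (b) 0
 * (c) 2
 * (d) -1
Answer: a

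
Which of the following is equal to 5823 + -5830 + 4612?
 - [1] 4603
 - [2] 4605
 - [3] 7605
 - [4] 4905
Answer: 2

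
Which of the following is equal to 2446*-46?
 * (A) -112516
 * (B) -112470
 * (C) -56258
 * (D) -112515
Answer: A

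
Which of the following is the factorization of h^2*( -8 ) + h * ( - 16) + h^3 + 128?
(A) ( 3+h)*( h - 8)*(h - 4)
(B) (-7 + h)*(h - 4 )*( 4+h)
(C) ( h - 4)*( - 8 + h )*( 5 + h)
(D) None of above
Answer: D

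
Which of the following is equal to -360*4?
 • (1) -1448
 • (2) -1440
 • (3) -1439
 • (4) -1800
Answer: 2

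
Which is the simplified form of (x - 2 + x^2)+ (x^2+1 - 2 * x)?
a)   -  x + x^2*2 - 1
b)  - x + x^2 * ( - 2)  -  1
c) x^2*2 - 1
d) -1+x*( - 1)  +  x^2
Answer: a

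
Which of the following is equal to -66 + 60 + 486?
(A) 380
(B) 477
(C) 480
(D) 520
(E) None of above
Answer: C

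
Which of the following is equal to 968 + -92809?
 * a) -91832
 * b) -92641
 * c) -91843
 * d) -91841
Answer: d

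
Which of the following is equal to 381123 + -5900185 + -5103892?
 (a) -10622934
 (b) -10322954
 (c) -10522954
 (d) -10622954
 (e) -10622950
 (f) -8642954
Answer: d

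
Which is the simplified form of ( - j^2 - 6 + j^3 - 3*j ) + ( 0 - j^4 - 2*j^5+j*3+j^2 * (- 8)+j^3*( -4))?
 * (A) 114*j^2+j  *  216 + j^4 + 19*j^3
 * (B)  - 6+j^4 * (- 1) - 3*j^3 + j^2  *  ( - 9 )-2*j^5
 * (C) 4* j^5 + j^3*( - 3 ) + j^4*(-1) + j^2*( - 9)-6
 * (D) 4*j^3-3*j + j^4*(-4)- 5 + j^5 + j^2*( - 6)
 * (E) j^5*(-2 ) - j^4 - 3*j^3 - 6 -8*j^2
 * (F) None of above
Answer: B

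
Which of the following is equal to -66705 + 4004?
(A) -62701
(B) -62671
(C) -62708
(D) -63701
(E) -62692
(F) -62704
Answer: A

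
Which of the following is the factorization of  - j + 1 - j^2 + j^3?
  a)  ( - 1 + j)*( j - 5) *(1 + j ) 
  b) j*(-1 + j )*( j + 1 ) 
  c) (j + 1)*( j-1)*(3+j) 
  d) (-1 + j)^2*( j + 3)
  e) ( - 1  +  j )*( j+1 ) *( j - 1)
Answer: e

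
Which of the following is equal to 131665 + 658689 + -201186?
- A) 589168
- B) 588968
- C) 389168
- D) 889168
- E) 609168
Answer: A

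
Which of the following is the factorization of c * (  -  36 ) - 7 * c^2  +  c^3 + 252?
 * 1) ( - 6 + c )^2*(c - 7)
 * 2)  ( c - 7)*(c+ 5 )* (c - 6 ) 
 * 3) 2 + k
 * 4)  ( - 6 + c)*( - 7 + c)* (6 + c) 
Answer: 4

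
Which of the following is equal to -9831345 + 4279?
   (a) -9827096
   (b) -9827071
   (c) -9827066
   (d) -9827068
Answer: c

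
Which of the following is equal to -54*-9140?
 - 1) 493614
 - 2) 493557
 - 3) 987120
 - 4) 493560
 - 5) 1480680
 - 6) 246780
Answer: 4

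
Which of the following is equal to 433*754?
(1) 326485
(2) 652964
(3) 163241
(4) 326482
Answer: 4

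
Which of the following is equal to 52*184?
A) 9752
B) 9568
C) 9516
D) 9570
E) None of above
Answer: B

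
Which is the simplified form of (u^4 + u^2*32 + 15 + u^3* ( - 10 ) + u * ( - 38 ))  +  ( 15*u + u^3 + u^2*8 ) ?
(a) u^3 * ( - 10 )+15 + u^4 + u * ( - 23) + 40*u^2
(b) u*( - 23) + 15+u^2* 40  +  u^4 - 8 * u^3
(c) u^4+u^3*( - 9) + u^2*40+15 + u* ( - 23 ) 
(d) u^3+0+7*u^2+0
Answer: c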